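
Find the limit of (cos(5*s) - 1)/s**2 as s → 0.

-25/2

Direct substitution gives 0/0.
Apply L'Hôpital: lim (-5*sin(5*s))/(2*s), still 0/0.
After 2 applications of L'Hôpital's rule the quotient is (-25*cos(5*s))/(2); substituting s = 0 gives -25/2.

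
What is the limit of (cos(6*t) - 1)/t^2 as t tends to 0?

-18

Direct substitution gives 0/0.
Apply L'Hôpital: lim (-6*sin(6*t))/(2*t), still 0/0.
After 2 applications of L'Hôpital's rule the quotient is (-36*cos(6*t))/(2); substituting t = 0 gives -18.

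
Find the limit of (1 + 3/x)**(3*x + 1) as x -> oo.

e^(9)

Write it as [(1 + 3/x)^x]^(3) · (1 + 3/x)^(1). The bracketed term tends to e^(3) and the second factor to 1, so the limit is e^(9).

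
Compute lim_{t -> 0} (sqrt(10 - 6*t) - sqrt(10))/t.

Substitution gives 0/0. Multiply numerator and denominator by the conjugate √(10 - 6t) + √10.
The numerator becomes (10 - 6t) − 10 = -6t, so the expression simplifies to -6/(√(10 - 6t) + √10).
Letting t → 0 gives -6/(2√10) = -3*√(10)/10.

-3*√(10)/10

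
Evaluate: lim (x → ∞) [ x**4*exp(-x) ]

0

Write as x^4/e^{1x}, an ∞/∞ form.
Exponential growth dominates any polynomial, so repeated L'Hôpital (or the standard result) gives 0.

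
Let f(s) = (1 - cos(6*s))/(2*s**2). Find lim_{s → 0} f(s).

Substitution gives 0/0.
Use (1 − cos u)/u² → 1/2 with u = 6s: the limit is 6²/(2·2) = 9.

9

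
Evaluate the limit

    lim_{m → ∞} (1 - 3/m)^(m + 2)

e^(-3)

Write it as [(1 - 3/m)^m]^(1) · (1 - 3/m)^(2). The bracketed term tends to e^(-3) and the second factor to 1, so the limit is e^(-3).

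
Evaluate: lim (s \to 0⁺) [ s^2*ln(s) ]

0

This is a 0·(−∞) form. Rewrite as 1·ln(s) / s^(−2) and apply L'Hôpital:
the derivative quotient is 1·(1/s) / (−2·s^(−3)) = (-1/2)·s^2 → 0.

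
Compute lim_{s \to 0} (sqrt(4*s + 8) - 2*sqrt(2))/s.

A 0/0 form; rationalise with √(8 + 4s) + √8. This collapses the numerator to 4s, leaving 4/(√(8 + 4s) + √8) → 4/(2√8) = √(2)/2.

√(2)/2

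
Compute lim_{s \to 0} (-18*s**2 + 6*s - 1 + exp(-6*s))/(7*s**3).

Direct substitution gives 0/0.
Apply L'Hôpital: lim (-36*s + 6 - 6*e^(-6*s))/(21*s^2), still 0/0.
Apply L'Hôpital: lim (-36 + 36*e^(-6*s))/(42*s), still 0/0.
After 3 applications of L'Hôpital's rule the quotient is (-216*e^(-6*s))/(42); substituting s = 0 gives -36/7.

-36/7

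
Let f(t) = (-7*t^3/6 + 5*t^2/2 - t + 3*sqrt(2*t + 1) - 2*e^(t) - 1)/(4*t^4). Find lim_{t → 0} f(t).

Substitution gives 0/0; apply L'Hôpital's rule 4 times.
After differentiating numerator and denominator 4 times the quotient is (-2*e^(t) - 45/(2*t + 1)^(7/2))/(96); at t = 0 this is -47/96.

-47/96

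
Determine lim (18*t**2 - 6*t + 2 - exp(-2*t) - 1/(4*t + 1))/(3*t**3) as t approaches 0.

Substitution gives 0/0; apply L'Hôpital's rule 3 times.
After differentiating numerator and denominator 3 times the quotient is (8*e^(-2*t) + 384/(4*t + 1)^4)/(18); at t = 0 this is 196/9.

196/9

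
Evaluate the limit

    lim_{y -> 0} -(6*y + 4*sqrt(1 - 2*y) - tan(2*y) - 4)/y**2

2

Substitution gives 0/0 (the numerator vanishes to order 2).
Expand each term to order y^2: the coefficient of y^2 in 4·√(1 - 2y) is -2 and in −tan(2y) is 0.
Lower-order terms cancel with the polynomial part, so the numerator is (-2)·y^2 + o(y^2), and the limit is (-2)/(-1) = 2.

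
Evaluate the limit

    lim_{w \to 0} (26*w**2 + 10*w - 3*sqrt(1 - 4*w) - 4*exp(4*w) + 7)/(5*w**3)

Substitution gives 0/0; apply L'Hôpital's rule 3 times.
After differentiating numerator and denominator 3 times the quotient is (-256*e^(4*w) + 72/(1 - 4*w)^(5/2))/(30); at w = 0 this is -92/15.

-92/15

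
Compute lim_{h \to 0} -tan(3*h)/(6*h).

-1/2

Substitution gives 0/0.
Since tan(u)/u → 1 as u → 0, tan(3h)/(3h) → 1 and the limit is 3/(-6) = -1/2.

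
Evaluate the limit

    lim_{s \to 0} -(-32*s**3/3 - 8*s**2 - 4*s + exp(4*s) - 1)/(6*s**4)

Direct substitution gives 0/0.
Apply L'Hôpital: lim (-32*s^2 - 16*s + 4*e^(4*s) - 4)/(-24*s^3), still 0/0.
Apply L'Hôpital: lim (-64*s + 16*e^(4*s) - 16)/(-72*s^2), still 0/0.
Apply L'Hôpital: lim (64*e^(4*s) - 64)/(-144*s), still 0/0.
After 4 applications of L'Hôpital's rule the quotient is (256*e^(4*s))/(-144); substituting s = 0 gives -16/9.

-16/9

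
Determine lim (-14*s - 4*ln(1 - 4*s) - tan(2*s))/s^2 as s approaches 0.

32

Substitution gives 0/0 (the numerator vanishes to order 2).
Expand each term to order s^2: the coefficient of s^2 in −tan(2s) is 0 and in -4·ln(1 - 4s) is 32.
Lower-order terms cancel with the polynomial part, so the numerator is (32)·s^2 + o(s^2), and the limit is (32)/(1) = 32.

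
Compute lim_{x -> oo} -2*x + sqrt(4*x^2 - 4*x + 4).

-1

This has the form ∞ − ∞. Multiply and divide by the conjugate √(4*x^2 - 4*x + 4) + 2x.
That gives (-4x + 4) / (√(4*x^2 - 4*x + 4) + 2x).
Divide numerator and denominator by x: the limit is -4/(2·2) = -1.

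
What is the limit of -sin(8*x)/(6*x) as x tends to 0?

Substitution gives 0/0.
Write it as (8/(-6))·sin(8x)/(8x); since sin(u)/u → 1, the limit is -4/3.

-4/3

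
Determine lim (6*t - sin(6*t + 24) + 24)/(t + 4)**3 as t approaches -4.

36

Direct substitution gives 0/0.
Apply L'Hôpital: lim (6 - 6*cos(6*t + 24))/(3*(t + 4)^2), still 0/0.
Apply L'Hôpital: lim (36*sin(6*t + 24))/(6*t + 24), still 0/0.
After 3 applications of L'Hôpital's rule the quotient is (216*cos(6*t + 24))/(6); substituting t = -4 gives 36.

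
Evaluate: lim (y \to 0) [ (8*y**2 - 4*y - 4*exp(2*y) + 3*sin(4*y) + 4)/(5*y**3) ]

-112/15

Substitution gives 0/0 (the numerator vanishes to order 3).
Expand each term to order y^3: the coefficient of y^3 in 3·sin(4y) is -32 and in -4·e^(2y) is -16/3.
Lower-order terms cancel with the polynomial part, so the numerator is (-112/3)·y^3 + o(y^3), and the limit is (-112/3)/(5) = -112/15.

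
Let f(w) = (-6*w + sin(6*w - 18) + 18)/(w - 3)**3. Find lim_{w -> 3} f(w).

-36

Direct substitution gives 0/0.
Apply L'Hôpital: lim (6*cos(6*w - 18) - 6)/(3*(w - 3)^2), still 0/0.
Apply L'Hôpital: lim (-36*sin(6*w - 18))/(6*w - 18), still 0/0.
After 3 applications of L'Hôpital's rule the quotient is (-216*cos(6*w - 18))/(6); substituting w = 3 gives -36.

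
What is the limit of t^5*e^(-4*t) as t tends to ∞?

0

Write as t^5/e^{4t}, an ∞/∞ form.
Exponential growth dominates any polynomial, so repeated L'Hôpital (or the standard result) gives 0.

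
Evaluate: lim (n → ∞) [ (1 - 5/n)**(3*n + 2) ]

The base → 1 and the exponent → ∞: a 1^∞ form.
Take logarithms: (3n + 2)·ln(1 - 5/n). Since ln(1+u) ~ u for small u, this behaves like (3n)·(-5/n) → -15.
So the limit is e^(-15).

e^(-15)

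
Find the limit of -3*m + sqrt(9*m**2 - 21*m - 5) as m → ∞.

An ∞ − ∞ form. Rationalising with the conjugate, the difference becomes (-21m - 5) / (√(9*m^2 - 21*m - 5) + 3m).
For large m the denominator behaves like 2·3m, so the quotient tends to -21/6 = -7/2.

-7/2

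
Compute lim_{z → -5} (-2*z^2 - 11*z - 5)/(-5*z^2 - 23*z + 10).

Since z = -5 makes numerator and denominator zero, (z + 5) divides both.
Cancelling it gives (-2*z - 1)/(2 - 5*z); now plug in z = -5 to get 1/3.

1/3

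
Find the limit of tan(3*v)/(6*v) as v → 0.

1/2

Substitution gives 0/0.
Since tan(u)/u → 1 as u → 0, tan(3v)/(3v) → 1 and the limit is 3/6 = 1/2.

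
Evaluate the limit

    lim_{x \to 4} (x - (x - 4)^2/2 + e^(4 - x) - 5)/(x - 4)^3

Direct substitution gives 0/0.
Apply L'Hôpital: lim (-x - e^(4 - x) + 5)/(3*(x - 4)^2), still 0/0.
Apply L'Hôpital: lim (e^(4 - x) - 1)/(6*x - 24), still 0/0.
After 3 applications of L'Hôpital's rule the quotient is (-e^(4 - x))/(6); substituting x = 4 gives -1/6.

-1/6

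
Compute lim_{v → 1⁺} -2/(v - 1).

As v → 1⁺, (v - 1) → 0⁺, so (v - 1)^1 → 0⁺ and -2/(v - 1)^1 → -∞.

-∞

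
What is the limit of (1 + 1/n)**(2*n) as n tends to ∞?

Let L be the limit and take ln: ln L = lim (2n)·ln(1 + 1/n) = lim (2n)·(1/n + O(1/n²)) = 2.
Hence L = e^(2).

e^(2)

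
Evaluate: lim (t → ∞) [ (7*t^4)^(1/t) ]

1

Base → ∞ and exponent → 0: an ∞^0 form.
Take logs: (1/t)·ln(7·t^4) = (ln 7 + 4·ln t)/t → 0.
So the limit is e^0 = 1.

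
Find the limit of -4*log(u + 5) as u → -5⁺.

∞

As u → -5⁺, u + 5 → 0⁺ and ln(u + 5) → −∞.
Multiplying by -4 gives ∞.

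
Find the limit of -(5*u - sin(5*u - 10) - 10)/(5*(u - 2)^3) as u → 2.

-25/6

Direct substitution gives 0/0.
Apply L'Hôpital: lim (5 - 5*cos(5*u - 10))/(-15*(u - 2)^2), still 0/0.
Apply L'Hôpital: lim (25*sin(5*u - 10))/(60 - 30*u), still 0/0.
After 3 applications of L'Hôpital's rule the quotient is (125*cos(5*u - 10))/(-30); substituting u = 2 gives -25/6.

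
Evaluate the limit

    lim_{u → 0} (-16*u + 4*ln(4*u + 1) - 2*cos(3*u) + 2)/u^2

-23

Substitution gives 0/0 (the numerator vanishes to order 2).
Expand each term to order u^2: the coefficient of u^2 in -2·cos(3u) is 9 and in 4·ln(1 + 4u) is -32.
Lower-order terms cancel with the polynomial part, so the numerator is (-23)·u^2 + o(u^2), and the limit is (-23)/(1) = -23.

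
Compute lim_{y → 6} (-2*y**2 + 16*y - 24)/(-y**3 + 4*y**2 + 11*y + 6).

At y = 6 both the top and bottom vanish — a removable singularity. Factoring out (y - 6) from each leaves (4 - 2*y)/(-y^2 - 2*y - 1), which at y = 6 equals 8/49.

8/49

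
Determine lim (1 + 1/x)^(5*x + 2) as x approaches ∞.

e^(5)

Let L be the limit and take ln: ln L = lim (5x + 2)·ln(1 + 1/x) = lim (5x + 2)·(1/x + O(1/x²)) = 5.
Hence L = e^(5).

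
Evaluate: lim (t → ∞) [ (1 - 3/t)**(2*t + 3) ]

The base → 1 and the exponent → ∞: a 1^∞ form.
Take logarithms: (2t + 3)·ln(1 - 3/t). Since ln(1+u) ~ u for small u, this behaves like (2t)·(-3/t) → -6.
So the limit is e^(-6).

e^(-6)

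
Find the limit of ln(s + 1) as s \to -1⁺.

-∞

As s → -1⁺, s + 1 → 0⁺ and ln(s + 1) → −∞.
Multiplying by 1 gives -∞.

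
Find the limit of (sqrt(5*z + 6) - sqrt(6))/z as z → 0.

5*√(6)/12

A 0/0 form; rationalise with √(6 + 5z) + √6. This collapses the numerator to 5z, leaving 5/(√(6 + 5z) + √6) → 5/(2√6) = 5*√(6)/12.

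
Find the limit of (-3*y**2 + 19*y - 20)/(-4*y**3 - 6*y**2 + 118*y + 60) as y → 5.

1/22

Direct substitution gives 0/0, so factor. Both numerator and denominator have (y - 5) as a factor.
After cancelling, the expression reduces to (4 - 3*y)/(-4*y^2 - 26*y - 12).
Substituting y = 5 gives 1/22.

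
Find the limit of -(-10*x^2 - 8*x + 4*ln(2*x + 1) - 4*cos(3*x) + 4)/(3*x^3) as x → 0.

Substitution gives 0/0 (the numerator vanishes to order 3).
Expand each term to order x^3: the coefficient of x^3 in -4·cos(3x) is 0 and in 4·ln(1 + 2x) is 32/3.
Lower-order terms cancel with the polynomial part, so the numerator is (32/3)·x^3 + o(x^3), and the limit is (32/3)/(-3) = -32/9.

-32/9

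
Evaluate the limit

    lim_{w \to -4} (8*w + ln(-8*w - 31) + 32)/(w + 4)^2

Direct substitution gives 0/0.
Apply L'Hôpital: lim (8 - 8/(-8*w - 31))/(2*w + 8), still 0/0.
After 2 applications of L'Hôpital's rule the quotient is (-64/(-8*w - 31)^2)/(2); substituting w = -4 gives -32.

-32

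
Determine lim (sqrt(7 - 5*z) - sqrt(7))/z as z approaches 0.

A 0/0 form; rationalise with √(7 - 5z) + √7. This collapses the numerator to -5z, leaving -5/(√(7 - 5z) + √7) → -5/(2√7) = -5*√(7)/14.

-5*√(7)/14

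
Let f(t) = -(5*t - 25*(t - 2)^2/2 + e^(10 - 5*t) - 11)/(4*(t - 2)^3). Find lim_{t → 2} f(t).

Direct substitution gives 0/0.
Apply L'Hôpital: lim (-25*t - 5*e^(10 - 5*t) + 55)/(-12*(t - 2)^2), still 0/0.
Apply L'Hôpital: lim (25*e^(10 - 5*t) - 25)/(48 - 24*t), still 0/0.
After 3 applications of L'Hôpital's rule the quotient is (-125*e^(10 - 5*t))/(-24); substituting t = 2 gives 125/24.

125/24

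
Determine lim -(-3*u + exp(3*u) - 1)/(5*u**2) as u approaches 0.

Direct substitution gives 0/0.
Apply L'Hôpital: lim (3*e^(3*u) - 3)/(-10*u), still 0/0.
After 2 applications of L'Hôpital's rule the quotient is (9*e^(3*u))/(-10); substituting u = 0 gives -9/10.

-9/10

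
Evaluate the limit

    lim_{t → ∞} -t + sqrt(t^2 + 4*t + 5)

An ∞ − ∞ form. Rationalising with the conjugate, the difference becomes (4t + 5) / (√(t^2 + 4*t + 5) + t).
For large t the denominator behaves like 2·t, so the quotient tends to 4/2 = 2.

2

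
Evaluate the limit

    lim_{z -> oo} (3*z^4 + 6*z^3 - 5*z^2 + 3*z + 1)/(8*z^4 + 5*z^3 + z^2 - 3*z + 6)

Numerator and denominator both have degree 4.
Dividing every term by z^4, all lower-order terms vanish and the limit is the ratio of leading coefficients, 3/(8) = 3/8.

3/8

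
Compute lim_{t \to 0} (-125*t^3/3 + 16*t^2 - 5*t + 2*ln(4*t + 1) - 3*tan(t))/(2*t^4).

-64

Substitution gives 0/0; apply L'Hôpital's rule 4 times.
After differentiating numerator and denominator 4 times the quotient is (24*tan(t)/cos(t)^2 - 72*tan(t)/cos(t)^4 - 3072/(4*t + 1)^4)/(48); at t = 0 this is -64.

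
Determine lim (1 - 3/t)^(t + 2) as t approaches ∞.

Write it as [(1 - 3/t)^t]^(1) · (1 - 3/t)^(2). The bracketed term tends to e^(-3) and the second factor to 1, so the limit is e^(-3).

e^(-3)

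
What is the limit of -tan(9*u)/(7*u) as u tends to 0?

-9/7

Substitution gives 0/0.
Since tan(θ)/θ → 1 as θ → 0, tan(9u)/(9u) → 1 and the limit is 9/(-7) = -9/7.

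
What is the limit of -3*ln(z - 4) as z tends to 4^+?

As z → 4⁺, z - 4 → 0⁺ and ln(z - 4) → −∞.
Multiplying by -3 gives ∞.

∞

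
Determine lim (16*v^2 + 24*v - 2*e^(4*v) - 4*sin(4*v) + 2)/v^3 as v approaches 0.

Substitution gives 0/0; apply L'Hôpital's rule 3 times.
After differentiating numerator and denominator 3 times the quotient is (-128*e^(4*v) + 256*cos(4*v))/(6); at v = 0 this is 64/3.

64/3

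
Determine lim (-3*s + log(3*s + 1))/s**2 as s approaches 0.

Direct substitution gives 0/0.
Apply L'Hôpital: lim (-3 + 3/(3*s + 1))/(2*s), still 0/0.
After 2 applications of L'Hôpital's rule the quotient is (-9/(3*s + 1)^2)/(2); substituting s = 0 gives -9/2.

-9/2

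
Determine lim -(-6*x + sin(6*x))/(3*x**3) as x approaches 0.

12

Direct substitution gives 0/0.
Apply L'Hôpital: lim (6*cos(6*x) - 6)/(-9*x^2), still 0/0.
Apply L'Hôpital: lim (-36*sin(6*x))/(-18*x), still 0/0.
After 3 applications of L'Hôpital's rule the quotient is (-216*cos(6*x))/(-18); substituting x = 0 gives 12.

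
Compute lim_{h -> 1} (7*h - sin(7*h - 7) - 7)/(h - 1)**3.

343/6

Direct substitution gives 0/0.
Apply L'Hôpital: lim (7 - 7*cos(7*h - 7))/(3*(h - 1)^2), still 0/0.
Apply L'Hôpital: lim (49*sin(7*h - 7))/(6*h - 6), still 0/0.
After 3 applications of L'Hôpital's rule the quotient is (343*cos(7*h - 7))/(6); substituting h = 1 gives 343/6.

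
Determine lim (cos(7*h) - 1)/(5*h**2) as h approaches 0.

-49/10

Direct substitution gives 0/0.
Apply L'Hôpital: lim (-7*sin(7*h))/(10*h), still 0/0.
After 2 applications of L'Hôpital's rule the quotient is (-49*cos(7*h))/(10); substituting h = 0 gives -49/10.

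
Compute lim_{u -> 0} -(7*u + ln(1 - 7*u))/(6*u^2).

Direct substitution gives 0/0.
Apply L'Hôpital: lim (7 - 7/(1 - 7*u))/(-12*u), still 0/0.
After 2 applications of L'Hôpital's rule the quotient is (-49/(1 - 7*u)^2)/(-12); substituting u = 0 gives 49/12.

49/12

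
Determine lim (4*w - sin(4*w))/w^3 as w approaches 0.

Direct substitution gives 0/0.
Apply L'Hôpital: lim (4 - 4*cos(4*w))/(3*w^2), still 0/0.
Apply L'Hôpital: lim (16*sin(4*w))/(6*w), still 0/0.
After 3 applications of L'Hôpital's rule the quotient is (64*cos(4*w))/(6); substituting w = 0 gives 32/3.

32/3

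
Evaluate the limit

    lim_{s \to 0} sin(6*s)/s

6

Substitution gives 0/0.
Write it as (6)·sin(6s)/(6s); since sin(u)/u → 1, the limit is 6.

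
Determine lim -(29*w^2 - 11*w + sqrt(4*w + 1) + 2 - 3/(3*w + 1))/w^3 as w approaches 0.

-85

Substitution gives 0/0; apply L'Hôpital's rule 3 times.
After differentiating numerator and denominator 3 times the quotient is (24/(4*w + 1)^(5/2) + 486/(3*w + 1)^4)/(-6); at w = 0 this is -85.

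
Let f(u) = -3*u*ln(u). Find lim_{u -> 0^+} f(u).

0

This is a 0·(−∞) form. Rewrite as -3·ln(u) / u^(−1) and apply L'Hôpital:
the derivative quotient is -3·(1/u) / (−1·u^(−2)) = (3/1)·u^1 → 0.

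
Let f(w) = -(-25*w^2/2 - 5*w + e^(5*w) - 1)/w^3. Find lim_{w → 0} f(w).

-125/6

Direct substitution gives 0/0.
Apply L'Hôpital: lim (-25*w + 5*e^(5*w) - 5)/(-3*w^2), still 0/0.
Apply L'Hôpital: lim (25*e^(5*w) - 25)/(-6*w), still 0/0.
After 3 applications of L'Hôpital's rule the quotient is (125*e^(5*w))/(-6); substituting w = 0 gives -125/6.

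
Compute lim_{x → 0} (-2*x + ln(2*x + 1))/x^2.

-2

Direct substitution gives 0/0.
Apply L'Hôpital: lim (-2 + 2/(2*x + 1))/(2*x), still 0/0.
After 2 applications of L'Hôpital's rule the quotient is (-4/(2*x + 1)^2)/(2); substituting x = 0 gives -2.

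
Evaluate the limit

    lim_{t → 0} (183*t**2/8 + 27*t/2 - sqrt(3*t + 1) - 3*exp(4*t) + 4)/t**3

Substitution gives 0/0 (the numerator vanishes to order 3).
Expand each term to order t^3: the coefficient of t^3 in -3·e^(4t) is -32 and in −√(1 + 3t) is -27/16.
Lower-order terms cancel with the polynomial part, so the numerator is (-539/16)·t^3 + o(t^3), and the limit is (-539/16)/(1) = -539/16.

-539/16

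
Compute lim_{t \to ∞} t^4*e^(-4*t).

Write as t^4/e^{4t}, an ∞/∞ form.
Exponential growth dominates any polynomial, so repeated L'Hôpital (or the standard result) gives 0.

0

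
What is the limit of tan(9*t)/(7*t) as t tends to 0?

9/7

Substitution gives 0/0.
Since tan(u)/u → 1 as u → 0, tan(9t)/(9t) → 1 and the limit is 9/7.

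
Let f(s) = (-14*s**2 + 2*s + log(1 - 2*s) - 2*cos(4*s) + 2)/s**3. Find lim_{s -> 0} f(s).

-8/3

Substitution gives 0/0; apply L'Hôpital's rule 3 times.
After differentiating numerator and denominator 3 times the quotient is (-128*sin(4*s) + 16/(2*s - 1)^3)/(6); at s = 0 this is -8/3.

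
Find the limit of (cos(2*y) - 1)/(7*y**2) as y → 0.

-2/7

Direct substitution gives 0/0.
Apply L'Hôpital: lim (-2*sin(2*y))/(14*y), still 0/0.
After 2 applications of L'Hôpital's rule the quotient is (-4*cos(2*y))/(14); substituting y = 0 gives -2/7.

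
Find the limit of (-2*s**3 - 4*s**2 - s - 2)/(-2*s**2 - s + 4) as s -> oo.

The numerator has higher degree (3 > 2); the quotient behaves like (-2/(-2))·s^1 for large |s|.
As s → +∞ this diverges to ∞.

∞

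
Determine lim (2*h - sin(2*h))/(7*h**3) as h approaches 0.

4/21

Direct substitution gives 0/0.
Apply L'Hôpital: lim (2 - 2*cos(2*h))/(21*h^2), still 0/0.
Apply L'Hôpital: lim (4*sin(2*h))/(42*h), still 0/0.
After 3 applications of L'Hôpital's rule the quotient is (8*cos(2*h))/(42); substituting h = 0 gives 4/21.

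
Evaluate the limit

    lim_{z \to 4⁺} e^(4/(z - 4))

As z → 4⁺, 4/(z - 4) → +∞, so e^(4/(z - 4)) → ∞.

∞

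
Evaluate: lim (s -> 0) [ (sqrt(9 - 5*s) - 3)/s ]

Substitution gives 0/0. Multiply numerator and denominator by the conjugate √(9 - 5s) + √9.
The numerator becomes (9 - 5s) − 9 = -5s, so the expression simplifies to -5/(√(9 - 5s) + √9).
Letting s → 0 gives -5/(2√9) = -5/6.

-5/6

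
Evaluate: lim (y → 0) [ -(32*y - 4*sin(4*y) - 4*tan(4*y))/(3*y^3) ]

Substitution gives 0/0 (the numerator vanishes to order 3).
Expand each term to order y^3: the coefficient of y^3 in -4·tan(4y) is -256/3 and in -4·sin(4y) is 128/3.
Lower-order terms cancel with the polynomial part, so the numerator is (-128/3)·y^3 + o(y^3), and the limit is (-128/3)/(-3) = 128/9.

128/9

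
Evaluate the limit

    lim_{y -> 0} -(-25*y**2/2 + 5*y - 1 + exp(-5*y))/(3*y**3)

Direct substitution gives 0/0.
Apply L'Hôpital: lim (-25*y + 5 - 5*e^(-5*y))/(-9*y^2), still 0/0.
Apply L'Hôpital: lim (-25 + 25*e^(-5*y))/(-18*y), still 0/0.
After 3 applications of L'Hôpital's rule the quotient is (-125*e^(-5*y))/(-18); substituting y = 0 gives 125/18.

125/18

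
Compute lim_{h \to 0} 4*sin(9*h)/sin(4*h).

9

Substitution gives 0/0.
Divide numerator and denominator by h: sin(9h)/h → 9 and sin(4h)/h → 4, so the limit is 4·9/4 = 9.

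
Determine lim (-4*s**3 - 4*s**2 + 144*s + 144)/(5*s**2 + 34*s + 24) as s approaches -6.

Direct substitution gives 0/0, so factor. Both numerator and denominator have (s + 6) as a factor.
After cancelling, the expression reduces to (-4*s^2 + 20*s + 24)/(5*s + 4).
Substituting s = -6 gives 120/13.

120/13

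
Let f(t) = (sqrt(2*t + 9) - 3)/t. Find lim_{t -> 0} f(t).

1/3

Substitution gives 0/0. Multiply numerator and denominator by the conjugate √(9 + 2t) + √9.
The numerator becomes (9 + 2t) − 9 = 2t, so the expression simplifies to 2/(√(9 + 2t) + √9).
Letting t → 0 gives 2/(2√9) = 1/3.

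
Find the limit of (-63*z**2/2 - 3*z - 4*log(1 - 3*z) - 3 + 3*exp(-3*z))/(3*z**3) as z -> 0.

15/2

Substitution gives 0/0 (the numerator vanishes to order 3).
Expand each term to order z^3: the coefficient of z^3 in -4·ln(1 - 3z) is 36 and in 3·e^(-3z) is -27/2.
Lower-order terms cancel with the polynomial part, so the numerator is (45/2)·z^3 + o(z^3), and the limit is (45/2)/(3) = 15/2.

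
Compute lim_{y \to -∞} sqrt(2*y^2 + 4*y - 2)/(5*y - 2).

For large |y|, √(2*y^2 + 4*y - 2) ≈ √2·|y| and the denominator ≈ 5y.
Since y → −∞, |y| = −y, giving −√2/(5) = -√(2)/5.

-√(2)/5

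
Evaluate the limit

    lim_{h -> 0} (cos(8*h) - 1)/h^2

-32

Direct substitution gives 0/0.
Apply L'Hôpital: lim (-8*sin(8*h))/(2*h), still 0/0.
After 2 applications of L'Hôpital's rule the quotient is (-64*cos(8*h))/(2); substituting h = 0 gives -32.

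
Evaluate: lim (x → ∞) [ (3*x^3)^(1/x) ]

Base → ∞ and exponent → 0: an ∞^0 form.
Take logs: (1/x)·ln(3·x^3) = (ln 3 + 3·ln x)/x → 0.
So the limit is e^0 = 1.

1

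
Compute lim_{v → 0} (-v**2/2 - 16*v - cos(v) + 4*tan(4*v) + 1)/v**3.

256/3

Substitution gives 0/0 (the numerator vanishes to order 3).
Expand each term to order v^3: the coefficient of v^3 in 4·tan(4v) is 256/3 and in −cos(v) is 0.
Lower-order terms cancel with the polynomial part, so the numerator is (256/3)·v^3 + o(v^3), and the limit is (256/3)/(1) = 256/3.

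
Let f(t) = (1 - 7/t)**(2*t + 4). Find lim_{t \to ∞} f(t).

e^(-14)

Let L be the limit and take ln: ln L = lim (2t + 4)·ln(1 - 7/t) = lim (2t + 4)·(-7/t + O(1/t²)) = -14.
Hence L = e^(-14).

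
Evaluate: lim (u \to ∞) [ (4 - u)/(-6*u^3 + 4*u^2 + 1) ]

0

The denominator has degree 3 and the numerator degree 1. Dividing numerator and denominator by u^3 sends every term to 0 except the leading denominator term, so the limit is 0.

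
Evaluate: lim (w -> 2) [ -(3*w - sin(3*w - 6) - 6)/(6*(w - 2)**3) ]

-3/4

Direct substitution gives 0/0.
Apply L'Hôpital: lim (3 - 3*cos(3*w - 6))/(-18*(w - 2)^2), still 0/0.
Apply L'Hôpital: lim (9*sin(3*w - 6))/(72 - 36*w), still 0/0.
After 3 applications of L'Hôpital's rule the quotient is (27*cos(3*w - 6))/(-36); substituting w = 2 gives -3/4.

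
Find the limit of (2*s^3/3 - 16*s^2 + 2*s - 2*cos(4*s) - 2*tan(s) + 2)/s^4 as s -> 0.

Substitution gives 0/0 (the numerator vanishes to order 4).
Expand each term to order s^4: the coefficient of s^4 in -2·cos(4s) is -64/3 and in -2·tan(s) is 0.
Lower-order terms cancel with the polynomial part, so the numerator is (-64/3)·s^4 + o(s^4), and the limit is (-64/3)/(1) = -64/3.

-64/3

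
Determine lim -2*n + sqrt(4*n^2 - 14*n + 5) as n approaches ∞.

An ∞ − ∞ form. Rationalising with the conjugate, the difference becomes (-14n + 5) / (√(4*n^2 - 14*n + 5) + 2n).
For large n the denominator behaves like 2·2n, so the quotient tends to -14/4 = -7/2.

-7/2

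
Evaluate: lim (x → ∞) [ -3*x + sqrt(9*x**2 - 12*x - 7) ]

An ∞ − ∞ form. Rationalising with the conjugate, the difference becomes (-12x - 7) / (√(9*x^2 - 12*x - 7) + 3x).
For large x the denominator behaves like 2·3x, so the quotient tends to -12/6 = -2.

-2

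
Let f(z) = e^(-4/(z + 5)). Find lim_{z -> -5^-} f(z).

∞

As z → -5⁻, -4/(z + 5) → +∞, so e^(-4/(z + 5)) → ∞.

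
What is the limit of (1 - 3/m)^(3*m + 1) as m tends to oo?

e^(-9)

The base → 1 and the exponent → ∞: a 1^∞ form.
Take logarithms: (3m + 1)·ln(1 - 3/m). Since ln(1+u) ~ u for small u, this behaves like (3m)·(-3/m) → -9.
So the limit is e^(-9).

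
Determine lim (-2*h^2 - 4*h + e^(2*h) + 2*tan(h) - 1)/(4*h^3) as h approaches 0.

1/2

Substitution gives 0/0 (the numerator vanishes to order 3).
Expand each term to order h^3: the coefficient of h^3 in 2·tan(h) is 2/3 and in e^(2h) is 4/3.
Lower-order terms cancel with the polynomial part, so the numerator is (2)·h^3 + o(h^3), and the limit is (2)/(4) = 1/2.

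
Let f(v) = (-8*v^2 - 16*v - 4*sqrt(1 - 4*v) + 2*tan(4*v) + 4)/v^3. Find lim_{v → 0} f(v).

176/3

Substitution gives 0/0 (the numerator vanishes to order 3).
Expand each term to order v^3: the coefficient of v^3 in -4·√(1 - 4v) is 16 and in 2·tan(4v) is 128/3.
Lower-order terms cancel with the polynomial part, so the numerator is (176/3)·v^3 + o(v^3), and the limit is (176/3)/(1) = 176/3.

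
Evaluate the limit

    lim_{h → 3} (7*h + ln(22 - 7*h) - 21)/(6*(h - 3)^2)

-49/12

Direct substitution gives 0/0.
Apply L'Hôpital: lim (7 - 7/(22 - 7*h))/(12*h - 36), still 0/0.
After 2 applications of L'Hôpital's rule the quotient is (-49/(22 - 7*h)^2)/(12); substituting h = 3 gives -49/12.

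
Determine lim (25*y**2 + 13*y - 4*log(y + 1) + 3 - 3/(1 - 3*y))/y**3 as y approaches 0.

Substitution gives 0/0; apply L'Hôpital's rule 3 times.
After differentiating numerator and denominator 3 times the quotient is (-486/(3*y - 1)^4 - 8/(y + 1)^3)/(6); at y = 0 this is -247/3.

-247/3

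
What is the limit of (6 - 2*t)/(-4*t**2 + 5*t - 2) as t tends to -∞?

The denominator has degree 2 and the numerator degree 1. Dividing numerator and denominator by t^2 sends every term to 0 except the leading denominator term, so the limit is 0.

0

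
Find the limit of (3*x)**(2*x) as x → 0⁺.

Base → 0⁺ and exponent → 0⁺: a 0^0 form.
Take logs: 2x·ln(3x). This is 0·(−∞); rewriting as ln(3x)/(1/(2x)) and applying L'Hôpital gives 0.
Hence the limit is e^0 = 1.

1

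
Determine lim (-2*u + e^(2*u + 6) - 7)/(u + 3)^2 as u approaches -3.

Direct substitution gives 0/0.
Apply L'Hôpital: lim (2*e^(2*u + 6) - 2)/(2*u + 6), still 0/0.
After 2 applications of L'Hôpital's rule the quotient is (4*e^(2*u + 6))/(2); substituting u = -3 gives 2.

2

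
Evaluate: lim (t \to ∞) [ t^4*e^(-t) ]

0

Write as t^4/e^{1t}, an ∞/∞ form.
Exponential growth dominates any polynomial, so repeated L'Hôpital (or the standard result) gives 0.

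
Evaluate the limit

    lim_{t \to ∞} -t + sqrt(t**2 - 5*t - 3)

-5/2

An ∞ − ∞ form. Rationalising with the conjugate, the difference becomes (-5t - 3) / (√(t^2 - 5*t - 3) + t).
For large t the denominator behaves like 2·t, so the quotient tends to -5/2 = -5/2.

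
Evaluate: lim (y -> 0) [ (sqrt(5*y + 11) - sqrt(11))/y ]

5*√(11)/22

Substitution gives 0/0. Multiply numerator and denominator by the conjugate √(11 + 5y) + √11.
The numerator becomes (11 + 5y) − 11 = 5y, so the expression simplifies to 5/(√(11 + 5y) + √11).
Letting y → 0 gives 5/(2√11) = 5*√(11)/22.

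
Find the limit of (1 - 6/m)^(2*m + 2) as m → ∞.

Write it as [(1 - 6/m)^m]^(2) · (1 - 6/m)^(2). The bracketed term tends to e^(-6) and the second factor to 1, so the limit is e^(-12).

e^(-12)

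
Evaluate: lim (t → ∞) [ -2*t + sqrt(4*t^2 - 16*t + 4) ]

-4

This has the form ∞ − ∞. Multiply and divide by the conjugate √(4*t^2 - 16*t + 4) + 2t.
That gives (-16t + 4) / (√(4*t^2 - 16*t + 4) + 2t).
Divide numerator and denominator by t: the limit is -16/(2·2) = -4.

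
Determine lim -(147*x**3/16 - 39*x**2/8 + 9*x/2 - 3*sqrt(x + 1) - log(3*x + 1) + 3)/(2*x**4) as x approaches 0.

Substitution gives 0/0 (the numerator vanishes to order 4).
Expand each term to order x^4: the coefficient of x^4 in −ln(1 + 3x) is 81/4 and in -3·√(1 + x) is 15/128.
Lower-order terms cancel with the polynomial part, so the numerator is (2607/128)·x^4 + o(x^4), and the limit is (2607/128)/(-2) = -2607/256.

-2607/256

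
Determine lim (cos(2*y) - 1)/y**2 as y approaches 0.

-2

Direct substitution gives 0/0.
Apply L'Hôpital: lim (-2*sin(2*y))/(2*y), still 0/0.
After 2 applications of L'Hôpital's rule the quotient is (-4*cos(2*y))/(2); substituting y = 0 gives -2.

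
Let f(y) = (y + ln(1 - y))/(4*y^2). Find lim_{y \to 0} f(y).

Direct substitution gives 0/0.
Apply L'Hôpital: lim (1 - 1/(1 - y))/(8*y), still 0/0.
After 2 applications of L'Hôpital's rule the quotient is (-1/(1 - y)^2)/(8); substituting y = 0 gives -1/8.

-1/8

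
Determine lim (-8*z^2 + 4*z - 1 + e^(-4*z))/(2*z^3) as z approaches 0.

-16/3

Direct substitution gives 0/0.
Apply L'Hôpital: lim (-16*z + 4 - 4*e^(-4*z))/(6*z^2), still 0/0.
Apply L'Hôpital: lim (-16 + 16*e^(-4*z))/(12*z), still 0/0.
After 3 applications of L'Hôpital's rule the quotient is (-64*e^(-4*z))/(12); substituting z = 0 gives -16/3.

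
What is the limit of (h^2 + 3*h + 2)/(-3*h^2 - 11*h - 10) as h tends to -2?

Direct substitution gives 0/0, so factor. Both numerator and denominator have (h + 2) as a factor.
After cancelling, the expression reduces to (h + 1)/(-3*h - 5).
Substituting h = -2 gives -1.

-1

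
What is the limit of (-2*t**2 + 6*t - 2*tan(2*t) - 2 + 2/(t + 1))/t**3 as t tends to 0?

-22/3

Substitution gives 0/0 (the numerator vanishes to order 3).
Expand each term to order t^3: the coefficient of t^3 in -2·tan(2t) is -16/3 and in 2·1/(1 + t) is -2.
Lower-order terms cancel with the polynomial part, so the numerator is (-22/3)·t^3 + o(t^3), and the limit is (-22/3)/(1) = -22/3.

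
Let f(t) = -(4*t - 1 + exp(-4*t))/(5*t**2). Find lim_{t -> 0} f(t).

-8/5

Direct substitution gives 0/0.
Apply L'Hôpital: lim (4 - 4*e^(-4*t))/(-10*t), still 0/0.
After 2 applications of L'Hôpital's rule the quotient is (16*e^(-4*t))/(-10); substituting t = 0 gives -8/5.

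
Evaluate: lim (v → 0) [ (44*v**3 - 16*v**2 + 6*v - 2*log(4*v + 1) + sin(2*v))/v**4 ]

Substitution gives 0/0; apply L'Hôpital's rule 4 times.
After differentiating numerator and denominator 4 times the quotient is (16*sin(2*v) + 3072/(4*v + 1)^4)/(24); at v = 0 this is 128.

128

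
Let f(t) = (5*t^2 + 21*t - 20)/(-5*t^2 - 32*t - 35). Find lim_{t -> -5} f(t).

-29/18

Since t = -5 makes numerator and denominator zero, (t + 5) divides both.
Cancelling it gives (5*t - 4)/(-5*t - 7); now plug in t = -5 to get -29/18.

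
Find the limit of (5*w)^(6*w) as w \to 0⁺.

1

Base → 0⁺ and exponent → 0⁺: a 0^0 form.
Take logs: 6w·ln(5w). This is 0·(−∞); rewriting as ln(5w)/(1/(6w)) and applying L'Hôpital gives 0.
Hence the limit is e^0 = 1.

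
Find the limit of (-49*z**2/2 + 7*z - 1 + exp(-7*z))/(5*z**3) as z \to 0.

Direct substitution gives 0/0.
Apply L'Hôpital: lim (-49*z + 7 - 7*e^(-7*z))/(15*z^2), still 0/0.
Apply L'Hôpital: lim (-49 + 49*e^(-7*z))/(30*z), still 0/0.
After 3 applications of L'Hôpital's rule the quotient is (-343*e^(-7*z))/(30); substituting z = 0 gives -343/30.

-343/30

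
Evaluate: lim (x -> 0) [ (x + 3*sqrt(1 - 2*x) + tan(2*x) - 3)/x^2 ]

Substitution gives 0/0; apply L'Hôpital's rule 2 times.
After differentiating numerator and denominator 2 times the quotient is (8*tan(2*x)/cos(2*x)^2 - 3/(1 - 2*x)^(3/2))/(2); at x = 0 this is -3/2.

-3/2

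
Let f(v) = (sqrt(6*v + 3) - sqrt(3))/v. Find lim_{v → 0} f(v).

Substitution gives 0/0. Multiply numerator and denominator by the conjugate √(3 + 6v) + √3.
The numerator becomes (3 + 6v) − 3 = 6v, so the expression simplifies to 6/(√(3 + 6v) + √3).
Letting v → 0 gives 6/(2√3) = √(3).

√(3)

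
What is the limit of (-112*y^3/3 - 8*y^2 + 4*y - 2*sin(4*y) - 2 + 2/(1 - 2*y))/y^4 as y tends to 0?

32

Substitution gives 0/0; apply L'Hôpital's rule 4 times.
After differentiating numerator and denominator 4 times the quotient is (-512*sin(4*y) - 768/(2*y - 1)^5)/(24); at y = 0 this is 32.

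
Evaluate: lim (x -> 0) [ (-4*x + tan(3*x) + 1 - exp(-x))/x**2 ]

-1/2

Substitution gives 0/0; apply L'Hôpital's rule 2 times.
After differentiating numerator and denominator 2 times the quotient is (18*tan(3*x)/cos(3*x)^2 - e^(-x))/(2); at x = 0 this is -1/2.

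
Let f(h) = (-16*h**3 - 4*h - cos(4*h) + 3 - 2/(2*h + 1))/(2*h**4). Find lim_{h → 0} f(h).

Substitution gives 0/0 (the numerator vanishes to order 4).
Expand each term to order h^4: the coefficient of h^4 in −cos(4h) is -32/3 and in -2·1/(1 + 2h) is -32.
Lower-order terms cancel with the polynomial part, so the numerator is (-128/3)·h^4 + o(h^4), and the limit is (-128/3)/(2) = -64/3.

-64/3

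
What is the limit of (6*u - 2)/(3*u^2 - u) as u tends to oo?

The denominator has degree 2 and the numerator degree 1. Dividing numerator and denominator by u^2 sends every term to 0 except the leading denominator term, so the limit is 0.

0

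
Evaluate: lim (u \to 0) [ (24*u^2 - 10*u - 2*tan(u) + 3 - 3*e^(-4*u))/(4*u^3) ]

Substitution gives 0/0 (the numerator vanishes to order 3).
Expand each term to order u^3: the coefficient of u^3 in -3·e^(-4u) is 32 and in -2·tan(u) is -2/3.
Lower-order terms cancel with the polynomial part, so the numerator is (94/3)·u^3 + o(u^3), and the limit is (94/3)/(4) = 47/6.

47/6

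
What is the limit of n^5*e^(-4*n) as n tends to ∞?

Write as n^5/e^{4n}, an ∞/∞ form.
Exponential growth dominates any polynomial, so repeated L'Hôpital (or the standard result) gives 0.

0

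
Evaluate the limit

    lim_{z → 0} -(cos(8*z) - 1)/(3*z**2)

Direct substitution gives 0/0.
Apply L'Hôpital: lim (-8*sin(8*z))/(-6*z), still 0/0.
After 2 applications of L'Hôpital's rule the quotient is (-64*cos(8*z))/(-6); substituting z = 0 gives 32/3.

32/3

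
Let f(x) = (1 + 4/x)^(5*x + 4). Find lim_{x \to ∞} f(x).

e^(20)

Write it as [(1 + 4/x)^x]^(5) · (1 + 4/x)^(4). The bracketed term tends to e^(4) and the second factor to 1, so the limit is e^(20).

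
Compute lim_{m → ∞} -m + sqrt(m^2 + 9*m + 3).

An ∞ − ∞ form. Rationalising with the conjugate, the difference becomes (9m + 3) / (√(m^2 + 9*m + 3) + m).
For large m the denominator behaves like 2·m, so the quotient tends to 9/2 = 9/2.

9/2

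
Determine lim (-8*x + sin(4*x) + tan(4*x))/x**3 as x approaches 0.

Substitution gives 0/0; apply L'Hôpital's rule 3 times.
After differentiating numerator and denominator 3 times the quotient is (-64*cos(4*x) + 384*tan(4*x)^4 + 512*tan(4*x)^2 + 128)/(6); at x = 0 this is 32/3.

32/3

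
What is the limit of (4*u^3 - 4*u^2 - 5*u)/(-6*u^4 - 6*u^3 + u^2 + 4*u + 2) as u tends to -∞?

The denominator has degree 4 and the numerator degree 3. Dividing numerator and denominator by u^4 sends every term to 0 except the leading denominator term, so the limit is 0.

0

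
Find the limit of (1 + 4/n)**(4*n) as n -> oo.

Write it as [(1 + 4/n)^n]^(4) · (1 + 4/n)^(0). The bracketed term tends to e^(4) and the second factor to 1, so the limit is e^(16).

e^(16)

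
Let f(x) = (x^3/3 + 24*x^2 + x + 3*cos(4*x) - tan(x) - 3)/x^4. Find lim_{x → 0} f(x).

32

Substitution gives 0/0 (the numerator vanishes to order 4).
Expand each term to order x^4: the coefficient of x^4 in −tan(x) is 0 and in 3·cos(4x) is 32.
Lower-order terms cancel with the polynomial part, so the numerator is (32)·x^4 + o(x^4), and the limit is (32)/(1) = 32.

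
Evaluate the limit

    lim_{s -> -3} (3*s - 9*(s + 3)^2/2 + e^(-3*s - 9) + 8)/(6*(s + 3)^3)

-3/4

Direct substitution gives 0/0.
Apply L'Hôpital: lim (-9*s - 3*e^(-3*s - 9) - 24)/(18*(s + 3)^2), still 0/0.
Apply L'Hôpital: lim (9*e^(-3*s - 9) - 9)/(36*s + 108), still 0/0.
After 3 applications of L'Hôpital's rule the quotient is (-27*e^(-3*s - 9))/(36); substituting s = -3 gives -3/4.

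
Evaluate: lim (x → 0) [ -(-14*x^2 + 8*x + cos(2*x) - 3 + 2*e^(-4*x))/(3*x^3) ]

64/9

Substitution gives 0/0; apply L'Hôpital's rule 3 times.
After differentiating numerator and denominator 3 times the quotient is (8*sin(2*x) - 128*e^(-4*x))/(-18); at x = 0 this is 64/9.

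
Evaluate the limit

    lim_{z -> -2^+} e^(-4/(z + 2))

As z → -2⁺, -4/(z + 2) → −∞, so e^(-4/(z + 2)) → 0.

0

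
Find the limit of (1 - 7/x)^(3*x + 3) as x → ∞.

The base → 1 and the exponent → ∞: a 1^∞ form.
Take logarithms: (3x + 3)·ln(1 - 7/x). Since ln(1+u) ~ u for small u, this behaves like (3x)·(-7/x) → -21.
So the limit is e^(-21).

e^(-21)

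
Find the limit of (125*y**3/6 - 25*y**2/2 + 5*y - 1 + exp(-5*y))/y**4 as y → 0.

Direct substitution gives 0/0.
Apply L'Hôpital: lim (125*y^2/2 - 25*y + 5 - 5*e^(-5*y))/(4*y^3), still 0/0.
Apply L'Hôpital: lim (125*y - 25 + 25*e^(-5*y))/(12*y^2), still 0/0.
Apply L'Hôpital: lim (125 - 125*e^(-5*y))/(24*y), still 0/0.
After 4 applications of L'Hôpital's rule the quotient is (625*e^(-5*y))/(24); substituting y = 0 gives 625/24.

625/24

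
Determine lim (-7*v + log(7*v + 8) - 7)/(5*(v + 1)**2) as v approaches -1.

-49/10

Direct substitution gives 0/0.
Apply L'Hôpital: lim (-7 + 7/(7*v + 8))/(10*v + 10), still 0/0.
After 2 applications of L'Hôpital's rule the quotient is (-49/(7*v + 8)^2)/(10); substituting v = -1 gives -49/10.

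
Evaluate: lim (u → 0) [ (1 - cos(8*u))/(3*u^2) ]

32/3

Substitution gives 0/0.
Use (1 − cos θ)/θ² → 1/2 with θ = 8u: the limit is 8²/(2·3) = 32/3.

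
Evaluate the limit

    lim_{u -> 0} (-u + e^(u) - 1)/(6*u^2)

1/12

Direct substitution gives 0/0.
Apply L'Hôpital: lim (e^(u) - 1)/(12*u), still 0/0.
After 2 applications of L'Hôpital's rule the quotient is (e^(u))/(12); substituting u = 0 gives 1/12.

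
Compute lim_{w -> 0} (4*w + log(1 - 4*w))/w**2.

-8

Direct substitution gives 0/0.
Apply L'Hôpital: lim (4 - 4/(1 - 4*w))/(2*w), still 0/0.
After 2 applications of L'Hôpital's rule the quotient is (-16/(1 - 4*w)^2)/(2); substituting w = 0 gives -8.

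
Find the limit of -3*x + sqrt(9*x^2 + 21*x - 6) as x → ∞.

An ∞ − ∞ form. Rationalising with the conjugate, the difference becomes (21x - 6) / (√(9*x^2 + 21*x - 6) + 3x).
For large x the denominator behaves like 2·3x, so the quotient tends to 21/6 = 7/2.

7/2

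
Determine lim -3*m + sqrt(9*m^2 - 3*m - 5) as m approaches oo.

-1/2

An ∞ − ∞ form. Rationalising with the conjugate, the difference becomes (-3m - 5) / (√(9*m^2 - 3*m - 5) + 3m).
For large m the denominator behaves like 2·3m, so the quotient tends to -3/6 = -1/2.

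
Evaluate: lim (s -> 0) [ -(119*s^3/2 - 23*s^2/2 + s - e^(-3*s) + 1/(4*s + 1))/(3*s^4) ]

-2021/24

Substitution gives 0/0; apply L'Hôpital's rule 4 times.
After differentiating numerator and denominator 4 times the quotient is (-81*e^(-3*s) + 6144/(4*s + 1)^5)/(-72); at s = 0 this is -2021/24.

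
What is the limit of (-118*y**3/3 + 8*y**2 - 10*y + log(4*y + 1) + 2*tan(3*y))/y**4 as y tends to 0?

-64

Substitution gives 0/0; apply L'Hôpital's rule 4 times.
After differentiating numerator and denominator 4 times the quotient is (3888*tan(3*y)^3/cos(3*y)^2 + 2592*tan(3*y)/cos(3*y)^2 - 1536/(4*y + 1)^4)/(24); at y = 0 this is -64.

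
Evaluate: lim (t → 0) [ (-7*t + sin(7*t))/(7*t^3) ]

-49/6

Direct substitution gives 0/0.
Apply L'Hôpital: lim (7*cos(7*t) - 7)/(21*t^2), still 0/0.
Apply L'Hôpital: lim (-49*sin(7*t))/(42*t), still 0/0.
After 3 applications of L'Hôpital's rule the quotient is (-343*cos(7*t))/(42); substituting t = 0 gives -49/6.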